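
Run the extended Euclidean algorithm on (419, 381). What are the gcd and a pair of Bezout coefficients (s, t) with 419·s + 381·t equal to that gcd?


Euclidean algorithm on (419, 381) — divide until remainder is 0:
  419 = 1 · 381 + 38
  381 = 10 · 38 + 1
  38 = 38 · 1 + 0
gcd(419, 381) = 1.
Track Bezout coefficients alongside the remainders: start with r₀ = 419 = a·1 + b·0 (s = 1, t = 0) and r₁ = 381 = a·0 + b·1 (s = 0, t = 1); each new remainder r_{k+1} = r_{k-1} − q_k·r_k inherits s_{k+1} = s_{k-1} − q_k·s_k, t_{k+1} = t_{k-1} − q_k·t_k, so r_k = a·s_k + b·t_k at every step:
  q = 1: r = 38, s = 1 − 1·0 = 1, t = 0 − 1·1 = -1  (check: 419·1 + 381·(-1) = 38)
  q = 10: r = 1, s = 0 − 10·1 = -10, t = 1 − 10·(-1) = 11  (check: 419·(-10) + 381·11 = 1)
The row with r = 1 (the gcd) gives the Bezout coefficients s = -10, t = 11.
Result: 419 · (-10) + 381 · (11) = 1.

gcd(419, 381) = 1; s = -10, t = 11 (check: 419·(-10) + 381·11 = 1).


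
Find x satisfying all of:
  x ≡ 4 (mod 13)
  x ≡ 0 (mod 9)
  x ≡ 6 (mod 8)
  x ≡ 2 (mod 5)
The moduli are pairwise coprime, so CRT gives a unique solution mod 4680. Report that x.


Product of moduli M = 13 · 9 · 8 · 5 = 4680.
Merge one congruence at a time:
  Start: x ≡ 4 (mod 13).
  Combine with x ≡ 0 (mod 9); new modulus lcm = 117.
    Write x = 4 + 13·t and substitute into x ≡ 0 (mod 9): 13·t ≡ 0 − 4 = -4 (mod 9).
    Reduce coefficients mod 9: 4·t ≡ 5 (mod 9).
    The inverse of 4 mod 9 is 7 (since 4·7 = 28 = 3·9 + 1), so t ≡ 7·5 = 35 ≡ 8 (mod 9).
    Then x = 4 + 13·8 = 108, valid modulo lcm(13, 9) = 117: x ≡ 108 (mod 117).
  Combine with x ≡ 6 (mod 8); new modulus lcm = 936.
    Write x = 108 + 117·t and substitute into x ≡ 6 (mod 8): 117·t ≡ 6 − 108 = -102 (mod 8).
    Reduce coefficients mod 8: 5·t ≡ 2 (mod 8).
    The inverse of 5 mod 8 is 5 (since 5·5 = 25 = 3·8 + 1), so t ≡ 5·2 = 10 ≡ 2 (mod 8).
    Then x = 108 + 117·2 = 342, valid modulo lcm(117, 8) = 936: x ≡ 342 (mod 936).
  Combine with x ≡ 2 (mod 5); new modulus lcm = 4680.
    Write x = 342 + 936·t and substitute into x ≡ 2 (mod 5): 936·t ≡ 2 − 342 = -340 (mod 5).
    Reduce coefficients mod 5: 1·t ≡ 0 (mod 5).
    So t ≡ 0 (mod 5).
    Then x = 342 + 936·0 = 342, valid modulo lcm(936, 5) = 4680: x ≡ 342 (mod 4680).
Verify against each original: 342 mod 13 = 4, 342 mod 9 = 0, 342 mod 8 = 6, 342 mod 5 = 2.

x ≡ 342 (mod 4680).


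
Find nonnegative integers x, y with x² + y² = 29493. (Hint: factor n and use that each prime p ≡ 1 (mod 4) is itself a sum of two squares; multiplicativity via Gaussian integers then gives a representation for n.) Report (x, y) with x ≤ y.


Step 1: Factor n = 29493 = 3^2 · 29 · 113.
Step 2: Check the mod-4 condition on each prime factor: 3 ≡ 3 (mod 4), exponent 2 (must be even); 29 ≡ 1 (mod 4), exponent 1; 113 ≡ 1 (mod 4), exponent 1.
All primes ≡ 3 (mod 4) appear to even exponent (or don't appear), so by the two-squares theorem n IS expressible as a sum of two squares.
Step 3: Build a representation. Group n = k² · m with k = 3 and m = 29 · 113 = 3277 (a product of primes ≡ 1 (mod 4)); a representation of m scales to one of n via (k·x)² + (k·y)² = k²(x² + y²). Each prime p ≡ 1 (mod 4) is itself a sum of two squares; find a² by testing p − a² for a perfect square:
  29: 29 − 1² = 28, 29 − 2² = 25 = 5² ⇒ 29 = 2² + 5².
  113: 113 − 1² = 112, 113 − 2² = 109, 113 − 3² = 104, 113 − 4² = 97, 113 − 5² = 88, 113 − 6² = 77, 113 − 7² = 64 = 8² ⇒ 113 = 7² + 8².
  Combine using the Brahmagupta–Fibonacci identity (a² + b²)(c² + d²) = (ac − bd)² + (ad + bc)² = (ac + bd)² + (ad − bc)²:
  29 · 113 = 3277: from (2² + 5²)(7² + 8²), take (2·7 − 5·8, 2·8 + 5·7) = (14 − 40, 16 + 35) = (-26, 51); dropping signs (only squares matter) gives (26, 51); check 26² + 51² = 676 + 2601 = 3277 ✓.
  Scale by k = 3: (3·26, 3·51) = (78, 153).
Step 4: Order so x ≤ y and verify: 78² + 153² = 6084 + 23409 = 29493 = n. ✓

n = 29493 = 78² + 153² (one valid representation with x ≤ y).


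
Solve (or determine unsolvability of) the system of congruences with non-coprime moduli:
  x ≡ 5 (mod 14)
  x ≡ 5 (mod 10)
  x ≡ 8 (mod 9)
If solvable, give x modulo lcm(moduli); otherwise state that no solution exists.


Moduli 14, 10, 9 are not pairwise coprime, so CRT works modulo lcm(m_i) when all pairwise compatibility conditions hold.
Pairwise compatibility: gcd(m_i, m_j) must divide a_i - a_j for every pair.
Merge one congruence at a time:
  Start: x ≡ 5 (mod 14).
  Combine with x ≡ 5 (mod 10): gcd(14, 10) = 2; 5 - 5 = 0, which IS divisible by 2, so compatible.
    Write x = 5 + 14·t and substitute into x ≡ 5 (mod 10): 14·t ≡ 5 − 5 = 0 (mod 10).
    Divide the congruence (and modulus) by g = 2: 7·t ≡ 0 (mod 5).
    Reduce coefficients mod 5: 2·t ≡ 0 (mod 5).
    The inverse of 2 mod 5 is 3 (since 2·3 = 6 = 1·5 + 1), so t ≡ 3·0 = 0 ≡ 0 (mod 5).
    Then x = 5 + 14·0 = 5, valid modulo lcm(14, 10) = 70: x ≡ 5 (mod 70).
  Combine with x ≡ 8 (mod 9): gcd(70, 9) = 1; 8 - 5 = 3, which IS divisible by 1, so compatible.
    Write x = 5 + 70·t and substitute into x ≡ 8 (mod 9): 70·t ≡ 8 − 5 = 3 (mod 9).
    Reduce coefficients mod 9: 7·t ≡ 3 (mod 9).
    The inverse of 7 mod 9 is 4 (since 7·4 = 28 = 3·9 + 1), so t ≡ 4·3 = 12 ≡ 3 (mod 9).
    Then x = 5 + 70·3 = 215, valid modulo lcm(70, 9) = 630: x ≡ 215 (mod 630).
Verify: 215 mod 14 = 5, 215 mod 10 = 5, 215 mod 9 = 8.

x ≡ 215 (mod 630).


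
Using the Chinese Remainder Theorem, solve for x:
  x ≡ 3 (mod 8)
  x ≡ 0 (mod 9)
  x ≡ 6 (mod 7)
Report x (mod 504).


Moduli 8, 9, 7 are pairwise coprime; by CRT there is a unique solution modulo M = 8 · 9 · 7 = 504.
Solve pairwise, accumulating the modulus:
  Start with x ≡ 3 (mod 8).
  Combine with x ≡ 0 (mod 9): since gcd(8, 9) = 1, we get a unique residue mod 72.
    Write x = 3 + 8·t and substitute into x ≡ 0 (mod 9): 8·t ≡ 0 − 3 = -3 (mod 9).
    Reduce coefficients mod 9: 8·t ≡ 6 (mod 9).
    The inverse of 8 mod 9 is 8 (since 8·8 = 64 = 7·9 + 1), so t ≡ 8·6 = 48 ≡ 3 (mod 9).
    Then x = 3 + 8·3 = 27, valid modulo lcm(8, 9) = 72: x ≡ 27 (mod 72).
  Combine with x ≡ 6 (mod 7): since gcd(72, 7) = 1, we get a unique residue mod 504.
    Write x = 27 + 72·t and substitute into x ≡ 6 (mod 7): 72·t ≡ 6 − 27 = -21 (mod 7).
    Reduce coefficients mod 7: 2·t ≡ 0 (mod 7).
    The inverse of 2 mod 7 is 4 (since 2·4 = 8 = 1·7 + 1), so t ≡ 4·0 = 0 ≡ 0 (mod 7).
    Then x = 27 + 72·0 = 27, valid modulo lcm(72, 7) = 504: x ≡ 27 (mod 504).
Verify: 27 mod 8 = 3 ✓, 27 mod 9 = 0 ✓, 27 mod 7 = 6 ✓.

x ≡ 27 (mod 504).


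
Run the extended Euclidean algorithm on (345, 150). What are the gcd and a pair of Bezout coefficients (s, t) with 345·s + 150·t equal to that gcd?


Euclidean algorithm on (345, 150) — divide until remainder is 0:
  345 = 2 · 150 + 45
  150 = 3 · 45 + 15
  45 = 3 · 15 + 0
gcd(345, 150) = 15.
Track Bezout coefficients alongside the remainders: start with r₀ = 345 = a·1 + b·0 (s = 1, t = 0) and r₁ = 150 = a·0 + b·1 (s = 0, t = 1); each new remainder r_{k+1} = r_{k-1} − q_k·r_k inherits s_{k+1} = s_{k-1} − q_k·s_k, t_{k+1} = t_{k-1} − q_k·t_k, so r_k = a·s_k + b·t_k at every step:
  q = 2: r = 45, s = 1 − 2·0 = 1, t = 0 − 2·1 = -2  (check: 345·1 + 150·(-2) = 45)
  q = 3: r = 15, s = 0 − 3·1 = -3, t = 1 − 3·(-2) = 7  (check: 345·(-3) + 150·7 = 15)
The row with r = 15 (the gcd) gives the Bezout coefficients s = -3, t = 7.
Result: 345 · (-3) + 150 · (7) = 15.

gcd(345, 150) = 15; s = -3, t = 7 (check: 345·(-3) + 150·7 = 15).


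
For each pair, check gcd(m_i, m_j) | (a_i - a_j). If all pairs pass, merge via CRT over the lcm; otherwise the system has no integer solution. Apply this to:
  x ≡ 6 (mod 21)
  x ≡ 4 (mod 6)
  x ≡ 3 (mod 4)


Moduli 21, 6, 4 are not pairwise coprime, so CRT works modulo lcm(m_i) when all pairwise compatibility conditions hold.
Pairwise compatibility: gcd(m_i, m_j) must divide a_i - a_j for every pair.
Merge one congruence at a time:
  Start: x ≡ 6 (mod 21).
  Combine with x ≡ 4 (mod 6): gcd(21, 6) = 3, and 4 - 6 = -2 is NOT divisible by 3.
    ⇒ system is inconsistent (no integer solution).

No solution (the system is inconsistent).


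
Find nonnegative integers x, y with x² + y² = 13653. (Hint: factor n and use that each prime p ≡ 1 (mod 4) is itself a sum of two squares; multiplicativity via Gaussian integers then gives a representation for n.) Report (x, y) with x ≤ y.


Step 1: Factor n = 13653 = 3^2 · 37 · 41.
Step 2: Check the mod-4 condition on each prime factor: 3 ≡ 3 (mod 4), exponent 2 (must be even); 37 ≡ 1 (mod 4), exponent 1; 41 ≡ 1 (mod 4), exponent 1.
All primes ≡ 3 (mod 4) appear to even exponent (or don't appear), so by the two-squares theorem n IS expressible as a sum of two squares.
Step 3: Build a representation. Group n = k² · m with k = 3 and m = 37 · 41 = 1517 (a product of primes ≡ 1 (mod 4)); a representation of m scales to one of n via (k·x)² + (k·y)² = k²(x² + y²). Each prime p ≡ 1 (mod 4) is itself a sum of two squares; find a² by testing p − a² for a perfect square:
  37: 37 − 1² = 36 = 6² ⇒ 37 = 1² + 6².
  41: 41 − 1² = 40, 41 − 2² = 37, 41 − 3² = 32, 41 − 4² = 25 = 5² ⇒ 41 = 4² + 5².
  Combine using the Brahmagupta–Fibonacci identity (a² + b²)(c² + d²) = (ac − bd)² + (ad + bc)² = (ac + bd)² + (ad − bc)²:
  37 · 41 = 1517: from (1² + 6²)(4² + 5²), take (1·4 − 6·5, 1·5 + 6·4) = (4 − 30, 5 + 24) = (-26, 29); dropping signs (only squares matter) gives (26, 29); check 26² + 29² = 676 + 841 = 1517 ✓.
  Scale by k = 3: (3·26, 3·29) = (78, 87).
Step 4: Order so x ≤ y and verify: 78² + 87² = 6084 + 7569 = 13653 = n. ✓

n = 13653 = 78² + 87² (one valid representation with x ≤ y).


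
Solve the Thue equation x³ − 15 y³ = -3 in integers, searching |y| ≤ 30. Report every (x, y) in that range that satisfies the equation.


The equation is x³ - 15y³ = -3. For fixed y, x³ = 15·y³ − 3, so a solution requires the RHS to be a perfect cube.
Strategy: iterate y from -30 to 30, compute RHS = 15·y³ − 3, and check whether it is a (positive or negative) perfect cube.
Check small values of y:
  y = 0: RHS = -3 is not a perfect cube.
  y = 1: RHS = 12 is not a perfect cube.
  y = -1: RHS = -18 is not a perfect cube.
  y = 2: RHS = 117 is not a perfect cube.
  y = -2: RHS = -123 is not a perfect cube.
  y = 3: RHS = 402 is not a perfect cube.
  y = -3: RHS = -408 is not a perfect cube.
Continuing the search up to |y| = 30 finds no solutions either.
No (x, y) in the scanned range satisfies the equation.

No integer solutions with |y| ≤ 30.


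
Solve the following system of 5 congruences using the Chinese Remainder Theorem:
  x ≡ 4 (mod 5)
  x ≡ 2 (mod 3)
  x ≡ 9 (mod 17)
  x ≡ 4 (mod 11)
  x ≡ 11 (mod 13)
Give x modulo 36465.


Product of moduli M = 5 · 3 · 17 · 11 · 13 = 36465.
Merge one congruence at a time:
  Start: x ≡ 4 (mod 5).
  Combine with x ≡ 2 (mod 3); new modulus lcm = 15.
    Write x = 4 + 5·t and substitute into x ≡ 2 (mod 3): 5·t ≡ 2 − 4 = -2 (mod 3).
    Reduce coefficients mod 3: 2·t ≡ 1 (mod 3).
    The inverse of 2 mod 3 is 2 (since 2·2 = 4 = 1·3 + 1), so t ≡ 2·1 = 2 ≡ 2 (mod 3).
    Then x = 4 + 5·2 = 14, valid modulo lcm(5, 3) = 15: x ≡ 14 (mod 15).
  Combine with x ≡ 9 (mod 17); new modulus lcm = 255.
    Write x = 14 + 15·t and substitute into x ≡ 9 (mod 17): 15·t ≡ 9 − 14 = -5 (mod 17).
    Reduce coefficients mod 17: 15·t ≡ 12 (mod 17).
    The inverse of 15 mod 17 is 8 (since 15·8 = 120 = 7·17 + 1), so t ≡ 8·12 = 96 ≡ 11 (mod 17).
    Then x = 14 + 15·11 = 179, valid modulo lcm(15, 17) = 255: x ≡ 179 (mod 255).
  Combine with x ≡ 4 (mod 11); new modulus lcm = 2805.
    Write x = 179 + 255·t and substitute into x ≡ 4 (mod 11): 255·t ≡ 4 − 179 = -175 (mod 11).
    Reduce coefficients mod 11: 2·t ≡ 1 (mod 11).
    The inverse of 2 mod 11 is 6 (since 2·6 = 12 = 1·11 + 1), so t ≡ 6·1 = 6 ≡ 6 (mod 11).
    Then x = 179 + 255·6 = 1709, valid modulo lcm(255, 11) = 2805: x ≡ 1709 (mod 2805).
  Combine with x ≡ 11 (mod 13); new modulus lcm = 36465.
    Write x = 1709 + 2805·t and substitute into x ≡ 11 (mod 13): 2805·t ≡ 11 − 1709 = -1698 (mod 13).
    Reduce coefficients mod 13: 10·t ≡ 5 (mod 13).
    The inverse of 10 mod 13 is 4 (since 10·4 = 40 = 3·13 + 1), so t ≡ 4·5 = 20 ≡ 7 (mod 13).
    Then x = 1709 + 2805·7 = 21344, valid modulo lcm(2805, 13) = 36465: x ≡ 21344 (mod 36465).
Verify against each original: 21344 mod 5 = 4, 21344 mod 3 = 2, 21344 mod 17 = 9, 21344 mod 11 = 4, 21344 mod 13 = 11.

x ≡ 21344 (mod 36465).


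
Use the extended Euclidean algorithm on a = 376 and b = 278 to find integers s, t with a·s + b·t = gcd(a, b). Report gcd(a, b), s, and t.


Euclidean algorithm on (376, 278) — divide until remainder is 0:
  376 = 1 · 278 + 98
  278 = 2 · 98 + 82
  98 = 1 · 82 + 16
  82 = 5 · 16 + 2
  16 = 8 · 2 + 0
gcd(376, 278) = 2.
Track Bezout coefficients alongside the remainders: start with r₀ = 376 = a·1 + b·0 (s = 1, t = 0) and r₁ = 278 = a·0 + b·1 (s = 0, t = 1); each new remainder r_{k+1} = r_{k-1} − q_k·r_k inherits s_{k+1} = s_{k-1} − q_k·s_k, t_{k+1} = t_{k-1} − q_k·t_k, so r_k = a·s_k + b·t_k at every step:
  q = 1: r = 98, s = 1 − 1·0 = 1, t = 0 − 1·1 = -1  (check: 376·1 + 278·(-1) = 98)
  q = 2: r = 82, s = 0 − 2·1 = -2, t = 1 − 2·(-1) = 3  (check: 376·(-2) + 278·3 = 82)
  q = 1: r = 16, s = 1 − 1·(-2) = 3, t = -1 − 1·3 = -4  (check: 376·3 + 278·(-4) = 16)
  q = 5: r = 2, s = -2 − 5·3 = -17, t = 3 − 5·(-4) = 23  (check: 376·(-17) + 278·23 = 2)
The row with r = 2 (the gcd) gives the Bezout coefficients s = -17, t = 23.
Result: 376 · (-17) + 278 · (23) = 2.

gcd(376, 278) = 2; s = -17, t = 23 (check: 376·(-17) + 278·23 = 2).


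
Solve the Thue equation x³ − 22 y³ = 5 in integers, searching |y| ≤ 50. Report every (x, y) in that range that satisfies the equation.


The equation is x³ - 22y³ = 5. For fixed y, x³ = 22·y³ + 5, so a solution requires the RHS to be a perfect cube.
Strategy: iterate y from -50 to 50, compute RHS = 22·y³ + 5, and check whether it is a (positive or negative) perfect cube.
Check small values of y:
  y = 0: RHS = 5 is not a perfect cube.
  y = 1: RHS = 27 = (3)³ ⇒ x = 3 works.
  y = -1: RHS = -17 is not a perfect cube.
  y = 2: RHS = 181 is not a perfect cube.
  y = -2: RHS = -171 is not a perfect cube.
  y = 3: RHS = 599 is not a perfect cube.
  y = -3: RHS = -589 is not a perfect cube.
Continuing the search up to |y| = 50 finds no further solutions beyond those listed.
Collected solutions: (3, 1).

Solutions (with |y| ≤ 50): (3, 1).


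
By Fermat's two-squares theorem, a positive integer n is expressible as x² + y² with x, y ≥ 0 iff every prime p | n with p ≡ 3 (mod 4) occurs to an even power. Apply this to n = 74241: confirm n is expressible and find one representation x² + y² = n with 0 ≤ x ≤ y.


Step 1: Factor n = 74241 = 3^2 · 73 · 113.
Step 2: Check the mod-4 condition on each prime factor: 3 ≡ 3 (mod 4), exponent 2 (must be even); 73 ≡ 1 (mod 4), exponent 1; 113 ≡ 1 (mod 4), exponent 1.
All primes ≡ 3 (mod 4) appear to even exponent (or don't appear), so by the two-squares theorem n IS expressible as a sum of two squares.
Step 3: Build a representation. Group n = k² · m with k = 3 and m = 73 · 113 = 8249 (a product of primes ≡ 1 (mod 4)); a representation of m scales to one of n via (k·x)² + (k·y)² = k²(x² + y²). Each prime p ≡ 1 (mod 4) is itself a sum of two squares; find a² by testing p − a² for a perfect square:
  73: 73 − 1² = 72, 73 − 2² = 69, 73 − 3² = 64 = 8² ⇒ 73 = 3² + 8².
  113: 113 − 1² = 112, 113 − 2² = 109, 113 − 3² = 104, 113 − 4² = 97, 113 − 5² = 88, 113 − 6² = 77, 113 − 7² = 64 = 8² ⇒ 113 = 7² + 8².
  Combine using the Brahmagupta–Fibonacci identity (a² + b²)(c² + d²) = (ac − bd)² + (ad + bc)² = (ac + bd)² + (ad − bc)²:
  73 · 113 = 8249: from (3² + 8²)(7² + 8²), take (3·7 − 8·8, 3·8 + 8·7) = (21 − 64, 24 + 56) = (-43, 80); dropping signs (only squares matter) gives (43, 80); check 43² + 80² = 1849 + 6400 = 8249 ✓.
  Scale by k = 3: (3·43, 3·80) = (129, 240).
Step 4: Order so x ≤ y and verify: 129² + 240² = 16641 + 57600 = 74241 = n. ✓

n = 74241 = 129² + 240² (one valid representation with x ≤ y).


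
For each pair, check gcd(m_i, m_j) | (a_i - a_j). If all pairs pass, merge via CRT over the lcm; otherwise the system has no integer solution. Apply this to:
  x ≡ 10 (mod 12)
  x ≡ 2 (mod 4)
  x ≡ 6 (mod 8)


Moduli 12, 4, 8 are not pairwise coprime, so CRT works modulo lcm(m_i) when all pairwise compatibility conditions hold.
Pairwise compatibility: gcd(m_i, m_j) must divide a_i - a_j for every pair.
Merge one congruence at a time:
  Start: x ≡ 10 (mod 12).
  Combine with x ≡ 2 (mod 4): gcd(12, 4) = 4; 2 - 10 = -8, which IS divisible by 4, so compatible.
    Write x = 10 + 12·t and substitute into x ≡ 2 (mod 4): 12·t ≡ 2 − 10 = -8 (mod 4).
    Divide the congruence (and modulus) by g = 4: 3·t ≡ -2 (mod 1).
    Modulo 1 every t works; take t = 0.
    Then x = 10 + 12·0 = 10, valid modulo lcm(12, 4) = 12: x ≡ 10 (mod 12).
  Combine with x ≡ 6 (mod 8): gcd(12, 8) = 4; 6 - 10 = -4, which IS divisible by 4, so compatible.
    Write x = 10 + 12·t and substitute into x ≡ 6 (mod 8): 12·t ≡ 6 − 10 = -4 (mod 8).
    Divide the congruence (and modulus) by g = 4: 3·t ≡ -1 (mod 2).
    Reduce coefficients mod 2: 1·t ≡ 1 (mod 2).
    So t ≡ 1 (mod 2).
    Then x = 10 + 12·1 = 22, valid modulo lcm(12, 8) = 24: x ≡ 22 (mod 24).
Verify: 22 mod 12 = 10, 22 mod 4 = 2, 22 mod 8 = 6.

x ≡ 22 (mod 24).


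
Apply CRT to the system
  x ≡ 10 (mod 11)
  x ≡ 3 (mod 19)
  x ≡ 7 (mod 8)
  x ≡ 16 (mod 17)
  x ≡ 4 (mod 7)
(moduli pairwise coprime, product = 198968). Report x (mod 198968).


Product of moduli M = 11 · 19 · 8 · 17 · 7 = 198968.
Merge one congruence at a time:
  Start: x ≡ 10 (mod 11).
  Combine with x ≡ 3 (mod 19); new modulus lcm = 209.
    Write x = 10 + 11·t and substitute into x ≡ 3 (mod 19): 11·t ≡ 3 − 10 = -7 (mod 19).
    Reduce coefficients mod 19: 11·t ≡ 12 (mod 19).
    The inverse of 11 mod 19 is 7 (since 11·7 = 77 = 4·19 + 1), so t ≡ 7·12 = 84 ≡ 8 (mod 19).
    Then x = 10 + 11·8 = 98, valid modulo lcm(11, 19) = 209: x ≡ 98 (mod 209).
  Combine with x ≡ 7 (mod 8); new modulus lcm = 1672.
    Write x = 98 + 209·t and substitute into x ≡ 7 (mod 8): 209·t ≡ 7 − 98 = -91 (mod 8).
    Reduce coefficients mod 8: 1·t ≡ 5 (mod 8).
    So t ≡ 5 (mod 8).
    Then x = 98 + 209·5 = 1143, valid modulo lcm(209, 8) = 1672: x ≡ 1143 (mod 1672).
  Combine with x ≡ 16 (mod 17); new modulus lcm = 28424.
    Write x = 1143 + 1672·t and substitute into x ≡ 16 (mod 17): 1672·t ≡ 16 − 1143 = -1127 (mod 17).
    Reduce coefficients mod 17: 6·t ≡ 12 (mod 17).
    The inverse of 6 mod 17 is 3 (since 6·3 = 18 = 1·17 + 1), so t ≡ 3·12 = 36 ≡ 2 (mod 17).
    Then x = 1143 + 1672·2 = 4487, valid modulo lcm(1672, 17) = 28424: x ≡ 4487 (mod 28424).
  Combine with x ≡ 4 (mod 7); new modulus lcm = 198968.
    Write x = 4487 + 28424·t and substitute into x ≡ 4 (mod 7): 28424·t ≡ 4 − 4487 = -4483 (mod 7).
    Reduce coefficients mod 7: 4·t ≡ 4 (mod 7).
    The inverse of 4 mod 7 is 2 (since 4·2 = 8 = 1·7 + 1), so t ≡ 2·4 = 8 ≡ 1 (mod 7).
    Then x = 4487 + 28424·1 = 32911, valid modulo lcm(28424, 7) = 198968: x ≡ 32911 (mod 198968).
Verify against each original: 32911 mod 11 = 10, 32911 mod 19 = 3, 32911 mod 8 = 7, 32911 mod 17 = 16, 32911 mod 7 = 4.

x ≡ 32911 (mod 198968).


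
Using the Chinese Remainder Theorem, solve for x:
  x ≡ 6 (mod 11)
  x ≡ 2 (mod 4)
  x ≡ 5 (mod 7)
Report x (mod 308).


Moduli 11, 4, 7 are pairwise coprime; by CRT there is a unique solution modulo M = 11 · 4 · 7 = 308.
Solve pairwise, accumulating the modulus:
  Start with x ≡ 6 (mod 11).
  Combine with x ≡ 2 (mod 4): since gcd(11, 4) = 1, we get a unique residue mod 44.
    Write x = 6 + 11·t and substitute into x ≡ 2 (mod 4): 11·t ≡ 2 − 6 = -4 (mod 4).
    Reduce coefficients mod 4: 3·t ≡ 0 (mod 4).
    The inverse of 3 mod 4 is 3 (since 3·3 = 9 = 2·4 + 1), so t ≡ 3·0 = 0 ≡ 0 (mod 4).
    Then x = 6 + 11·0 = 6, valid modulo lcm(11, 4) = 44: x ≡ 6 (mod 44).
  Combine with x ≡ 5 (mod 7): since gcd(44, 7) = 1, we get a unique residue mod 308.
    Write x = 6 + 44·t and substitute into x ≡ 5 (mod 7): 44·t ≡ 5 − 6 = -1 (mod 7).
    Reduce coefficients mod 7: 2·t ≡ 6 (mod 7).
    The inverse of 2 mod 7 is 4 (since 2·4 = 8 = 1·7 + 1), so t ≡ 4·6 = 24 ≡ 3 (mod 7).
    Then x = 6 + 44·3 = 138, valid modulo lcm(44, 7) = 308: x ≡ 138 (mod 308).
Verify: 138 mod 11 = 6 ✓, 138 mod 4 = 2 ✓, 138 mod 7 = 5 ✓.

x ≡ 138 (mod 308).


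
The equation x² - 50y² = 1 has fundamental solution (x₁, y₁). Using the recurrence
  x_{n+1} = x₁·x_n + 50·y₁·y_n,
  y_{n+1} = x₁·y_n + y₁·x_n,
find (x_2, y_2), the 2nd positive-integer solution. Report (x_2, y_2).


Step 1: Find the fundamental solution (x₁, y₁) of x² - 50y² = 1.
  Expand √50 as a continued fraction. a₀ = ⌊√50⌋ = 7; iterate m_{k+1} = d_k·a_k − m_k, d_{k+1} = (50 − m_{k+1}²)/d_k, a_{k+1} = ⌊(a₀ + m_{k+1})/d_{k+1}⌋ (starting m₀ = 0, d₀ = 1), with convergents p_k = a_k·p_{k-1} + p_{k-2}, q_k = a_k·q_{k-1} + q_{k-2} (p₋₁ = 1, q₋₁ = 0):
  k = 0: a₀ = 7; p₀/q₀ = 7/1; p₀² − 50·q₀² = 49 − 50 = -1.
  k = 1: m = 7, d = 1, a = ⌊(7 + 7)/1⌋ = 14; p/q = (14·7 + 1)/(14·1 + 0) = 99/14; p² − 50·q² = 9801 − 9800 = 1.
  The first convergent with p² − 50·q² = 1 gives the fundamental solution (x₁, y₁) = (99, 14).
Step 2: Apply the recurrence (x_{n+1}, y_{n+1}) = (x₁x_n + 50y₁y_n, x₁y_n + y₁x_n) repeatedly.
  From (x_1, y_1) = (99, 14): x_2 = 99·99 + 50·14·14 = 19601; y_2 = 99·14 + 14·99 = 2772.
Step 3: Verify x_2² - 50·y_2² = 384199201 - 384199200 = 1 (should be 1). ✓

(x_1, y_1) = (99, 14); (x_2, y_2) = (19601, 2772).


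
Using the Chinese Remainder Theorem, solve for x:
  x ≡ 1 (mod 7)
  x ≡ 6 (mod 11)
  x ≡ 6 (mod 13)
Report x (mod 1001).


Moduli 7, 11, 13 are pairwise coprime; by CRT there is a unique solution modulo M = 7 · 11 · 13 = 1001.
Solve pairwise, accumulating the modulus:
  Start with x ≡ 1 (mod 7).
  Combine with x ≡ 6 (mod 11): since gcd(7, 11) = 1, we get a unique residue mod 77.
    Write x = 1 + 7·t and substitute into x ≡ 6 (mod 11): 7·t ≡ 6 − 1 = 5 (mod 11).
    The inverse of 7 mod 11 is 8 (since 7·8 = 56 = 5·11 + 1), so t ≡ 8·5 = 40 ≡ 7 (mod 11).
    Then x = 1 + 7·7 = 50, valid modulo lcm(7, 11) = 77: x ≡ 50 (mod 77).
  Combine with x ≡ 6 (mod 13): since gcd(77, 13) = 1, we get a unique residue mod 1001.
    Write x = 50 + 77·t and substitute into x ≡ 6 (mod 13): 77·t ≡ 6 − 50 = -44 (mod 13).
    Reduce coefficients mod 13: 12·t ≡ 8 (mod 13).
    The inverse of 12 mod 13 is 12 (since 12·12 = 144 = 11·13 + 1), so t ≡ 12·8 = 96 ≡ 5 (mod 13).
    Then x = 50 + 77·5 = 435, valid modulo lcm(77, 13) = 1001: x ≡ 435 (mod 1001).
Verify: 435 mod 7 = 1 ✓, 435 mod 11 = 6 ✓, 435 mod 13 = 6 ✓.

x ≡ 435 (mod 1001).


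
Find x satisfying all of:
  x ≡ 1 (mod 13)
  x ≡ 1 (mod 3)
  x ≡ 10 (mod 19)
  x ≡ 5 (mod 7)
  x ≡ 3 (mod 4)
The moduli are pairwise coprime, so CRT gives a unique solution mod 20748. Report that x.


Product of moduli M = 13 · 3 · 19 · 7 · 4 = 20748.
Merge one congruence at a time:
  Start: x ≡ 1 (mod 13).
  Combine with x ≡ 1 (mod 3); new modulus lcm = 39.
    Write x = 1 + 13·t and substitute into x ≡ 1 (mod 3): 13·t ≡ 1 − 1 = 0 (mod 3).
    Reduce coefficients mod 3: 1·t ≡ 0 (mod 3).
    So t ≡ 0 (mod 3).
    Then x = 1 + 13·0 = 1, valid modulo lcm(13, 3) = 39: x ≡ 1 (mod 39).
  Combine with x ≡ 10 (mod 19); new modulus lcm = 741.
    Write x = 1 + 39·t and substitute into x ≡ 10 (mod 19): 39·t ≡ 10 − 1 = 9 (mod 19).
    Reduce coefficients mod 19: 1·t ≡ 9 (mod 19).
    So t ≡ 9 (mod 19).
    Then x = 1 + 39·9 = 352, valid modulo lcm(39, 19) = 741: x ≡ 352 (mod 741).
  Combine with x ≡ 5 (mod 7); new modulus lcm = 5187.
    Write x = 352 + 741·t and substitute into x ≡ 5 (mod 7): 741·t ≡ 5 − 352 = -347 (mod 7).
    Reduce coefficients mod 7: 6·t ≡ 3 (mod 7).
    The inverse of 6 mod 7 is 6 (since 6·6 = 36 = 5·7 + 1), so t ≡ 6·3 = 18 ≡ 4 (mod 7).
    Then x = 352 + 741·4 = 3316, valid modulo lcm(741, 7) = 5187: x ≡ 3316 (mod 5187).
  Combine with x ≡ 3 (mod 4); new modulus lcm = 20748.
    Write x = 3316 + 5187·t and substitute into x ≡ 3 (mod 4): 5187·t ≡ 3 − 3316 = -3313 (mod 4).
    Reduce coefficients mod 4: 3·t ≡ 3 (mod 4).
    The inverse of 3 mod 4 is 3 (since 3·3 = 9 = 2·4 + 1), so t ≡ 3·3 = 9 ≡ 1 (mod 4).
    Then x = 3316 + 5187·1 = 8503, valid modulo lcm(5187, 4) = 20748: x ≡ 8503 (mod 20748).
Verify against each original: 8503 mod 13 = 1, 8503 mod 3 = 1, 8503 mod 19 = 10, 8503 mod 7 = 5, 8503 mod 4 = 3.

x ≡ 8503 (mod 20748).


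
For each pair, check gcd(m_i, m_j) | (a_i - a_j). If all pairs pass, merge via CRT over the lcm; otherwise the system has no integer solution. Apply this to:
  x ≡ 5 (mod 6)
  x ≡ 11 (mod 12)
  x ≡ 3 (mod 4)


Moduli 6, 12, 4 are not pairwise coprime, so CRT works modulo lcm(m_i) when all pairwise compatibility conditions hold.
Pairwise compatibility: gcd(m_i, m_j) must divide a_i - a_j for every pair.
Merge one congruence at a time:
  Start: x ≡ 5 (mod 6).
  Combine with x ≡ 11 (mod 12): gcd(6, 12) = 6; 11 - 5 = 6, which IS divisible by 6, so compatible.
    Write x = 5 + 6·t and substitute into x ≡ 11 (mod 12): 6·t ≡ 11 − 5 = 6 (mod 12).
    Divide the congruence (and modulus) by g = 6: 1·t ≡ 1 (mod 2).
    So t ≡ 1 (mod 2).
    Then x = 5 + 6·1 = 11, valid modulo lcm(6, 12) = 12: x ≡ 11 (mod 12).
  Combine with x ≡ 3 (mod 4): gcd(12, 4) = 4; 3 - 11 = -8, which IS divisible by 4, so compatible.
    Write x = 11 + 12·t and substitute into x ≡ 3 (mod 4): 12·t ≡ 3 − 11 = -8 (mod 4).
    Divide the congruence (and modulus) by g = 4: 3·t ≡ -2 (mod 1).
    Modulo 1 every t works; take t = 0.
    Then x = 11 + 12·0 = 11, valid modulo lcm(12, 4) = 12: x ≡ 11 (mod 12).
Verify: 11 mod 6 = 5, 11 mod 12 = 11, 11 mod 4 = 3.

x ≡ 11 (mod 12).


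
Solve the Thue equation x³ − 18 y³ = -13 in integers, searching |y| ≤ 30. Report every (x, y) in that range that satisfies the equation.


The equation is x³ - 18y³ = -13. For fixed y, x³ = 18·y³ − 13, so a solution requires the RHS to be a perfect cube.
Strategy: iterate y from -30 to 30, compute RHS = 18·y³ − 13, and check whether it is a (positive or negative) perfect cube.
Check small values of y:
  y = 0: RHS = -13 is not a perfect cube.
  y = 1: RHS = 5 is not a perfect cube.
  y = -1: RHS = -31 is not a perfect cube.
  y = 2: RHS = 131 is not a perfect cube.
  y = -2: RHS = -157 is not a perfect cube.
  y = 3: RHS = 473 is not a perfect cube.
  y = -3: RHS = -499 is not a perfect cube.
Continuing the search up to |y| = 30 finds no solutions either.
No (x, y) in the scanned range satisfies the equation.

No integer solutions with |y| ≤ 30.


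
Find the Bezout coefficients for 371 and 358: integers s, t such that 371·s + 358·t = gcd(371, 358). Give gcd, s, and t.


Euclidean algorithm on (371, 358) — divide until remainder is 0:
  371 = 1 · 358 + 13
  358 = 27 · 13 + 7
  13 = 1 · 7 + 6
  7 = 1 · 6 + 1
  6 = 6 · 1 + 0
gcd(371, 358) = 1.
Track Bezout coefficients alongside the remainders: start with r₀ = 371 = a·1 + b·0 (s = 1, t = 0) and r₁ = 358 = a·0 + b·1 (s = 0, t = 1); each new remainder r_{k+1} = r_{k-1} − q_k·r_k inherits s_{k+1} = s_{k-1} − q_k·s_k, t_{k+1} = t_{k-1} − q_k·t_k, so r_k = a·s_k + b·t_k at every step:
  q = 1: r = 13, s = 1 − 1·0 = 1, t = 0 − 1·1 = -1  (check: 371·1 + 358·(-1) = 13)
  q = 27: r = 7, s = 0 − 27·1 = -27, t = 1 − 27·(-1) = 28  (check: 371·(-27) + 358·28 = 7)
  q = 1: r = 6, s = 1 − 1·(-27) = 28, t = -1 − 1·28 = -29  (check: 371·28 + 358·(-29) = 6)
  q = 1: r = 1, s = -27 − 1·28 = -55, t = 28 − 1·(-29) = 57  (check: 371·(-55) + 358·57 = 1)
The row with r = 1 (the gcd) gives the Bezout coefficients s = -55, t = 57.
Result: 371 · (-55) + 358 · (57) = 1.

gcd(371, 358) = 1; s = -55, t = 57 (check: 371·(-55) + 358·57 = 1).


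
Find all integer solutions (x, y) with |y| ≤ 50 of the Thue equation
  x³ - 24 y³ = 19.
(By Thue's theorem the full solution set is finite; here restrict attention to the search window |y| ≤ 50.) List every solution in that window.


The equation is x³ - 24y³ = 19. For fixed y, x³ = 24·y³ + 19, so a solution requires the RHS to be a perfect cube.
Strategy: iterate y from -50 to 50, compute RHS = 24·y³ + 19, and check whether it is a (positive or negative) perfect cube.
Check small values of y:
  y = 0: RHS = 19 is not a perfect cube.
  y = 1: RHS = 43 is not a perfect cube.
  y = -1: RHS = -5 is not a perfect cube.
  y = 2: RHS = 211 is not a perfect cube.
  y = -2: RHS = -173 is not a perfect cube.
  y = 3: RHS = 667 is not a perfect cube.
  y = -3: RHS = -629 is not a perfect cube.
Continuing the search up to |y| = 50 finds no solutions either.
No (x, y) in the scanned range satisfies the equation.

No integer solutions with |y| ≤ 50.


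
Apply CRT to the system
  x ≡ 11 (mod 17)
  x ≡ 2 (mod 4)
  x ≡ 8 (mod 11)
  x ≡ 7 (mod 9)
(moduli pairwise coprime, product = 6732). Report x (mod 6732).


Product of moduli M = 17 · 4 · 11 · 9 = 6732.
Merge one congruence at a time:
  Start: x ≡ 11 (mod 17).
  Combine with x ≡ 2 (mod 4); new modulus lcm = 68.
    Write x = 11 + 17·t and substitute into x ≡ 2 (mod 4): 17·t ≡ 2 − 11 = -9 (mod 4).
    Reduce coefficients mod 4: 1·t ≡ 3 (mod 4).
    So t ≡ 3 (mod 4).
    Then x = 11 + 17·3 = 62, valid modulo lcm(17, 4) = 68: x ≡ 62 (mod 68).
  Combine with x ≡ 8 (mod 11); new modulus lcm = 748.
    Write x = 62 + 68·t and substitute into x ≡ 8 (mod 11): 68·t ≡ 8 − 62 = -54 (mod 11).
    Reduce coefficients mod 11: 2·t ≡ 1 (mod 11).
    The inverse of 2 mod 11 is 6 (since 2·6 = 12 = 1·11 + 1), so t ≡ 6·1 = 6 ≡ 6 (mod 11).
    Then x = 62 + 68·6 = 470, valid modulo lcm(68, 11) = 748: x ≡ 470 (mod 748).
  Combine with x ≡ 7 (mod 9); new modulus lcm = 6732.
    Write x = 470 + 748·t and substitute into x ≡ 7 (mod 9): 748·t ≡ 7 − 470 = -463 (mod 9).
    Reduce coefficients mod 9: 1·t ≡ 5 (mod 9).
    So t ≡ 5 (mod 9).
    Then x = 470 + 748·5 = 4210, valid modulo lcm(748, 9) = 6732: x ≡ 4210 (mod 6732).
Verify against each original: 4210 mod 17 = 11, 4210 mod 4 = 2, 4210 mod 11 = 8, 4210 mod 9 = 7.

x ≡ 4210 (mod 6732).


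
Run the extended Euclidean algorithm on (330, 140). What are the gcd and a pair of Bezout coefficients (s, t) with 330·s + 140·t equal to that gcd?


Euclidean algorithm on (330, 140) — divide until remainder is 0:
  330 = 2 · 140 + 50
  140 = 2 · 50 + 40
  50 = 1 · 40 + 10
  40 = 4 · 10 + 0
gcd(330, 140) = 10.
Track Bezout coefficients alongside the remainders: start with r₀ = 330 = a·1 + b·0 (s = 1, t = 0) and r₁ = 140 = a·0 + b·1 (s = 0, t = 1); each new remainder r_{k+1} = r_{k-1} − q_k·r_k inherits s_{k+1} = s_{k-1} − q_k·s_k, t_{k+1} = t_{k-1} − q_k·t_k, so r_k = a·s_k + b·t_k at every step:
  q = 2: r = 50, s = 1 − 2·0 = 1, t = 0 − 2·1 = -2  (check: 330·1 + 140·(-2) = 50)
  q = 2: r = 40, s = 0 − 2·1 = -2, t = 1 − 2·(-2) = 5  (check: 330·(-2) + 140·5 = 40)
  q = 1: r = 10, s = 1 − 1·(-2) = 3, t = -2 − 1·5 = -7  (check: 330·3 + 140·(-7) = 10)
The row with r = 10 (the gcd) gives the Bezout coefficients s = 3, t = -7.
Result: 330 · (3) + 140 · (-7) = 10.

gcd(330, 140) = 10; s = 3, t = -7 (check: 330·3 + 140·(-7) = 10).


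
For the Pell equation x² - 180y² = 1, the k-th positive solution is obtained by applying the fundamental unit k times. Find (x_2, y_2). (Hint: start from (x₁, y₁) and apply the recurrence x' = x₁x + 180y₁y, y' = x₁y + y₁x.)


Step 1: Find the fundamental solution (x₁, y₁) of x² - 180y² = 1.
  Expand √180 as a continued fraction. a₀ = ⌊√180⌋ = 13; iterate m_{k+1} = d_k·a_k − m_k, d_{k+1} = (180 − m_{k+1}²)/d_k, a_{k+1} = ⌊(a₀ + m_{k+1})/d_{k+1}⌋ (starting m₀ = 0, d₀ = 1), with convergents p_k = a_k·p_{k-1} + p_{k-2}, q_k = a_k·q_{k-1} + q_{k-2} (p₋₁ = 1, q₋₁ = 0):
  k = 0: a₀ = 13; p₀/q₀ = 13/1; p₀² − 180·q₀² = 169 − 180 = -11.
  k = 1: m = 13, d = 11, a = ⌊(13 + 13)/11⌋ = 2; p/q = (2·13 + 1)/(2·1 + 0) = 27/2; p² − 180·q² = 729 − 720 = 9.
  k = 2: m = 9, d = 9, a = ⌊(13 + 9)/9⌋ = 2; p/q = (2·27 + 13)/(2·2 + 1) = 67/5; p² − 180·q² = 4489 − 4500 = -11.
  k = 3: m = 9, d = 11, a = ⌊(13 + 9)/11⌋ = 2; p/q = (2·67 + 27)/(2·5 + 2) = 161/12; p² − 180·q² = 25921 − 25920 = 1.
  The first convergent with p² − 180·q² = 1 gives the fundamental solution (x₁, y₁) = (161, 12).
Step 2: Apply the recurrence (x_{n+1}, y_{n+1}) = (x₁x_n + 180y₁y_n, x₁y_n + y₁x_n) repeatedly.
  From (x_1, y_1) = (161, 12): x_2 = 161·161 + 180·12·12 = 51841; y_2 = 161·12 + 12·161 = 3864.
Step 3: Verify x_2² - 180·y_2² = 2687489281 - 2687489280 = 1 (should be 1). ✓

(x_1, y_1) = (161, 12); (x_2, y_2) = (51841, 3864).


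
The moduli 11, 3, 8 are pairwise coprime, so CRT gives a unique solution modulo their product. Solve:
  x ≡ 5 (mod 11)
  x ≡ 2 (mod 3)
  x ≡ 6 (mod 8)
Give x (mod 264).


Moduli 11, 3, 8 are pairwise coprime; by CRT there is a unique solution modulo M = 11 · 3 · 8 = 264.
Solve pairwise, accumulating the modulus:
  Start with x ≡ 5 (mod 11).
  Combine with x ≡ 2 (mod 3): since gcd(11, 3) = 1, we get a unique residue mod 33.
    Write x = 5 + 11·t and substitute into x ≡ 2 (mod 3): 11·t ≡ 2 − 5 = -3 (mod 3).
    Reduce coefficients mod 3: 2·t ≡ 0 (mod 3).
    The inverse of 2 mod 3 is 2 (since 2·2 = 4 = 1·3 + 1), so t ≡ 2·0 = 0 ≡ 0 (mod 3).
    Then x = 5 + 11·0 = 5, valid modulo lcm(11, 3) = 33: x ≡ 5 (mod 33).
  Combine with x ≡ 6 (mod 8): since gcd(33, 8) = 1, we get a unique residue mod 264.
    Write x = 5 + 33·t and substitute into x ≡ 6 (mod 8): 33·t ≡ 6 − 5 = 1 (mod 8).
    Reduce coefficients mod 8: 1·t ≡ 1 (mod 8).
    So t ≡ 1 (mod 8).
    Then x = 5 + 33·1 = 38, valid modulo lcm(33, 8) = 264: x ≡ 38 (mod 264).
Verify: 38 mod 11 = 5 ✓, 38 mod 3 = 2 ✓, 38 mod 8 = 6 ✓.

x ≡ 38 (mod 264).


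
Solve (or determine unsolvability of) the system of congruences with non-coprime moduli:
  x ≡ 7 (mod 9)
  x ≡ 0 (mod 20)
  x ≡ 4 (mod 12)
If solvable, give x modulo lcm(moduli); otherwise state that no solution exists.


Moduli 9, 20, 12 are not pairwise coprime, so CRT works modulo lcm(m_i) when all pairwise compatibility conditions hold.
Pairwise compatibility: gcd(m_i, m_j) must divide a_i - a_j for every pair.
Merge one congruence at a time:
  Start: x ≡ 7 (mod 9).
  Combine with x ≡ 0 (mod 20): gcd(9, 20) = 1; 0 - 7 = -7, which IS divisible by 1, so compatible.
    Write x = 7 + 9·t and substitute into x ≡ 0 (mod 20): 9·t ≡ 0 − 7 = -7 (mod 20).
    Reduce coefficients mod 20: 9·t ≡ 13 (mod 20).
    The inverse of 9 mod 20 is 9 (since 9·9 = 81 = 4·20 + 1), so t ≡ 9·13 = 117 ≡ 17 (mod 20).
    Then x = 7 + 9·17 = 160, valid modulo lcm(9, 20) = 180: x ≡ 160 (mod 180).
  Combine with x ≡ 4 (mod 12): gcd(180, 12) = 12; 4 - 160 = -156, which IS divisible by 12, so compatible.
    Write x = 160 + 180·t and substitute into x ≡ 4 (mod 12): 180·t ≡ 4 − 160 = -156 (mod 12).
    Divide the congruence (and modulus) by g = 12: 15·t ≡ -13 (mod 1).
    Modulo 1 every t works; take t = 0.
    Then x = 160 + 180·0 = 160, valid modulo lcm(180, 12) = 180: x ≡ 160 (mod 180).
Verify: 160 mod 9 = 7, 160 mod 20 = 0, 160 mod 12 = 4.

x ≡ 160 (mod 180).


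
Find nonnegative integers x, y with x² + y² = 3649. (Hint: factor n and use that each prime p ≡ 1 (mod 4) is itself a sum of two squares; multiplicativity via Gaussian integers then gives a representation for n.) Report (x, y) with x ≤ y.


Step 1: Factor n = 3649 = 41 · 89.
Step 2: Check the mod-4 condition on each prime factor: 41 ≡ 1 (mod 4), exponent 1; 89 ≡ 1 (mod 4), exponent 1.
All primes ≡ 3 (mod 4) appear to even exponent (or don't appear), so by the two-squares theorem n IS expressible as a sum of two squares.
Step 3: Build a representation. Here n = 41 · 89 is a product of primes ≡ 1 (mod 4). Each prime p ≡ 1 (mod 4) is itself a sum of two squares; find a² by testing p − a² for a perfect square:
  41: 41 − 1² = 40, 41 − 2² = 37, 41 − 3² = 32, 41 − 4² = 25 = 5² ⇒ 41 = 4² + 5².
  89: 89 − 1² = 88, 89 − 2² = 85, 89 − 3² = 80, 89 − 4² = 73, 89 − 5² = 64 = 8² ⇒ 89 = 5² + 8².
  Combine using the Brahmagupta–Fibonacci identity (a² + b²)(c² + d²) = (ac − bd)² + (ad + bc)² = (ac + bd)² + (ad − bc)²:
  41 · 89 = 3649: from (4² + 5²)(5² + 8²), take (4·5 − 5·8, 4·8 + 5·5) = (20 − 40, 32 + 25) = (-20, 57); dropping signs (only squares matter) gives (20, 57); check 20² + 57² = 400 + 3249 = 3649 ✓.
Step 4: Order so x ≤ y and verify: 20² + 57² = 400 + 3249 = 3649 = n. ✓

n = 3649 = 20² + 57² (one valid representation with x ≤ y).


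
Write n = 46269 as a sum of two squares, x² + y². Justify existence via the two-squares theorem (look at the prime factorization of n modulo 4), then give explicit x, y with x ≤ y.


Step 1: Factor n = 46269 = 3^2 · 53 · 97.
Step 2: Check the mod-4 condition on each prime factor: 3 ≡ 3 (mod 4), exponent 2 (must be even); 53 ≡ 1 (mod 4), exponent 1; 97 ≡ 1 (mod 4), exponent 1.
All primes ≡ 3 (mod 4) appear to even exponent (or don't appear), so by the two-squares theorem n IS expressible as a sum of two squares.
Step 3: Build a representation. Group n = k² · m with k = 3 and m = 53 · 97 = 5141 (a product of primes ≡ 1 (mod 4)); a representation of m scales to one of n via (k·x)² + (k·y)² = k²(x² + y²). Each prime p ≡ 1 (mod 4) is itself a sum of two squares; find a² by testing p − a² for a perfect square:
  53: 53 − 1² = 52, 53 − 2² = 49 = 7² ⇒ 53 = 2² + 7².
  97: 97 − 1² = 96, 97 − 2² = 93, 97 − 3² = 88, 97 − 4² = 81 = 9² ⇒ 97 = 4² + 9².
  Combine using the Brahmagupta–Fibonacci identity (a² + b²)(c² + d²) = (ac − bd)² + (ad + bc)² = (ac + bd)² + (ad − bc)²:
  53 · 97 = 5141: from (2² + 7²)(4² + 9²), take (2·4 − 7·9, 2·9 + 7·4) = (8 − 63, 18 + 28) = (-55, 46); dropping signs (only squares matter) gives (55, 46); check 55² + 46² = 3025 + 2116 = 5141 ✓.
  Scale by k = 3: (3·55, 3·46) = (165, 138).
Step 4: Order so x ≤ y and verify: 138² + 165² = 19044 + 27225 = 46269 = n. ✓

n = 46269 = 138² + 165² (one valid representation with x ≤ y).


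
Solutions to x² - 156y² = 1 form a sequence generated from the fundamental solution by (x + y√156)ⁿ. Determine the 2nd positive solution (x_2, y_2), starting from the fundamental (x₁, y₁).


Step 1: Find the fundamental solution (x₁, y₁) of x² - 156y² = 1.
  Expand √156 as a continued fraction. a₀ = ⌊√156⌋ = 12; iterate m_{k+1} = d_k·a_k − m_k, d_{k+1} = (156 − m_{k+1}²)/d_k, a_{k+1} = ⌊(a₀ + m_{k+1})/d_{k+1}⌋ (starting m₀ = 0, d₀ = 1), with convergents p_k = a_k·p_{k-1} + p_{k-2}, q_k = a_k·q_{k-1} + q_{k-2} (p₋₁ = 1, q₋₁ = 0):
  k = 0: a₀ = 12; p₀/q₀ = 12/1; p₀² − 156·q₀² = 144 − 156 = -12.
  k = 1: m = 12, d = 12, a = ⌊(12 + 12)/12⌋ = 2; p/q = (2·12 + 1)/(2·1 + 0) = 25/2; p² − 156·q² = 625 − 624 = 1.
  The first convergent with p² − 156·q² = 1 gives the fundamental solution (x₁, y₁) = (25, 2).
Step 2: Apply the recurrence (x_{n+1}, y_{n+1}) = (x₁x_n + 156y₁y_n, x₁y_n + y₁x_n) repeatedly.
  From (x_1, y_1) = (25, 2): x_2 = 25·25 + 156·2·2 = 1249; y_2 = 25·2 + 2·25 = 100.
Step 3: Verify x_2² - 156·y_2² = 1560001 - 1560000 = 1 (should be 1). ✓

(x_1, y_1) = (25, 2); (x_2, y_2) = (1249, 100).
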